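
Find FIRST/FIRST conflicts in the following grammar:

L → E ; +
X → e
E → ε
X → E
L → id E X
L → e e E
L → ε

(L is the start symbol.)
A FIRST/FIRST conflict occurs when two productions N → α and N → β for the same non-terminal have FIRST(α) ∩ FIRST(β) ≠ ∅ (with ε ∈ FIRST of a nullable right-hand side, so two nullable alternatives also conflict).

FIRST sets of the non-terminals at (or reachable through a nullable prefix from) the front of some alternative:
  FIRST(E) = { ε }

Productions for L:
  L → E ; +: FIRST = { ';' }
  L → id E X: FIRST = { 'id' }
  L → e e E: FIRST = { 'e' }
  L → ε: FIRST = { ε }
Productions for X:
  X → e: FIRST = { 'e' }
  X → E: FIRST = { ε }
E has only one production, so no FIRST/FIRST conflict is possible there.

All alternatives of each non-terminal have pairwise disjoint FIRST sets.

Answer: No FIRST/FIRST conflicts.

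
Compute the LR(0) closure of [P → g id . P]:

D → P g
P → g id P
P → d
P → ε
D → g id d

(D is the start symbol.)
{ [P → . d], [P → . g id P], [P → .], [P → g id . P] }

Start with: [P → g id . P]
  [P → g id . P] has the dot before P: add [P → . g id P], [P → . d], [P → .]
No further items can be added.

CLOSURE = { [P → . d], [P → . g id P], [P → .], [P → g id . P] }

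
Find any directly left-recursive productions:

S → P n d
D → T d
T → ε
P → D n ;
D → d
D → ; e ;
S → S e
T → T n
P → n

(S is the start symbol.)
Yes, S, T are left-recursive

Direct left recursion occurs when N → N α for some non-terminal N (the right-hand side begins with the left-hand side itself).

S → P n d: starts with P
D → T d: starts with T
T → ε: starts with ε
P → D n ;: starts with D
D → d: starts with d
D → ; e ;: starts with ';'
S → S e: LEFT RECURSIVE (starts with S)
T → T n: LEFT RECURSIVE (starts with T)
P → n: starts with n

The grammar has direct left recursion on: S, T.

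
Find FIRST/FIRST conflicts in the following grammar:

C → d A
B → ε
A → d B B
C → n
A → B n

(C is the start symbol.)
FIRST sets of the non-terminals at (or reachable through a nullable prefix from) the front of some alternative:
  FIRST(B) = { ε }

Productions for C:
  C → d A: FIRST = { 'd' }
  C → n: FIRST = { 'n' }
Productions for A:
  A → d B B: FIRST = { 'd' }
  A → B n: FIRST = { 'n' }
B has only one production, so no FIRST/FIRST conflict is possible there.

All alternatives of each non-terminal have pairwise disjoint FIRST sets.

Answer: No FIRST/FIRST conflicts.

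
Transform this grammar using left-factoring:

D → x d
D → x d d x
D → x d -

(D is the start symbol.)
Left-factoring transforms A → αβ₁ | αβ₂ into A → αA' and A' → β₁ | β₂
(α is the longest common prefix among the alternatives). Repeat until
no nonterminal has two alternatives with a common prefix.

Round 1: D has alternatives sharing prefix 'x d'. Introduce D': D → x d D'
  Add: D' → ε
  Add: D' → d x
  Add: D' → -

No remaining common prefixes — done.

Resulting grammar:
D → x d D'
D' → ε
D' → d x
D' → -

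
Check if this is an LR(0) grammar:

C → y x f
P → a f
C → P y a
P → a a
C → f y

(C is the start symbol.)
Yes, the grammar is LR(0)

A grammar is LR(0) if no state in the canonical LR(0) collection has:
  - both a shift item (dot before a terminal) and a complete item (shift-reduce conflict), or
  - two or more complete items (reduce-reduce conflict; the accept item [C' → C .] counts as a complete item here).

Augment with C' → C and build the canonical LR(0) collection (I0 = CLOSURE({[C' → . C]}), then GOTO on every symbol after a dot until no new states appear). It has 13 states:
  I0: { [C → . P y a], [C → . f y], [C → . y x f], [C' → . C], [P → . a a], [P → . a f] }  — shift
  I1: { [C' → C .] }  — accept
  I2: { [C → P . y a] }  — shift
  I3: { [P → a . a], [P → a . f] }  — shift
  I4: { [C → f . y] }  — shift
  I5: { [C → y . x f] }  — shift
  I6: { [C → y x . f] }  — shift
  I7: { [C → y x f .] }  — reduce
  I8: { [C → f y .] }  — reduce
  I9: { [P → a a .] }  — reduce
  I10: { [P → a f .] }  — reduce
  I11: { [C → P y . a] }  — shift
  I12: { [C → P y a .] }  — reduce

Every state is either a pure shift/goto state or contains exactly one complete item and nothing to shift — no conflicts. The grammar is LR(0).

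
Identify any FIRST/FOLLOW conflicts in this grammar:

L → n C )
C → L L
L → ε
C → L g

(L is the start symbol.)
Nullable non-terminals: C, L.
FIRST sets used below: FIRST(L) = { 'n', ε }

C: nullable alternative(s) C → L L; FOLLOW(C) = { ')' }
  C → L L: FIRST \ {ε} = { 'n' } — this is the only nullable alternative, skip
  C → L g: FIRST \ {ε} = { 'g', 'n' } — disjoint from FOLLOW(C)

L: nullable alternative(s) L → ε; FOLLOW(L) = { $, ')', 'g', 'n' }
  L → n C ): FIRST \ {ε} = { 'n' } — overlaps FOLLOW(L) on { 'n' }: CONFLICT
  L → ε: FIRST \ {ε} = { } — this is the only nullable alternative, skip

So the grammar has 1 FIRST/FOLLOW conflict (marked CONFLICT above).

Answer: Yes. L → n C ')' with FOLLOW(L) on { 'n' }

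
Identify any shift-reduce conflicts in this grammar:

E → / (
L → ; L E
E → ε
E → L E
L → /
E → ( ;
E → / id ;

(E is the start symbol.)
Yes — I0: [E → .] vs [E → . ( ;]; I2: [L → / .] vs [E → / . (]; I5: [E → .] vs [E → . ( ;]; I8: [E → .] vs [E → . ( ;]

Augment with E' → E and build the canonical LR(0) collection (I0 = CLOSURE({[E' → . E]}), then GOTO on every symbol after a dot until no new states appear). It has 14 states:
  I0: { [E → . ( ;], [E → . / (], [E → . / id ;], [E → . L E], [E → .], [E' → . E], [L → . /], [L → . ; L E] }  — shift, reduce
  I1: { [E → ( . ;] }  — shift
  I2: { [E → / . (], [E → / . id ;], [L → / .] }  — shift, reduce
  I3: { [L → . /], [L → . ; L E], [L → ; . L E] }  — shift
  I4: { [E' → E .] }  — accept
  I5: { [E → . ( ;], [E → . / (], [E → . / id ;], [E → . L E], [E → .], [E → L . E], [L → . /], [L → . ; L E] }  — shift, reduce
  I6: { [E → L E .] }  — reduce
  I7: { [L → / .] }  — reduce
  I8: { [E → . ( ;], [E → . / (], [E → . / id ;], [E → . L E], [E → .], [L → . /], [L → . ; L E], [L → ; L . E] }  — shift, reduce
  I9: { [L → ; L E .] }  — reduce
  I10: { [E → / ( .] }  — reduce
  I11: { [E → / id . ;] }  — shift
  I12: { [E → / id ; .] }  — reduce
  I13: { [E → ( ; .] }  — reduce

I0 contains reduce item [E → .] and shift items [E → . ( ;], [E → . / (], [E → . / id ;], [L → . /], [L → . ; L E] — shift-reduce conflict.
I2 contains reduce item [L → / .] and shift items [E → / . (], [E → / . id ;] — shift-reduce conflict.
I5 contains reduce item [E → .] and shift items [E → . ( ;], [E → . / (], [E → . / id ;], [L → . /], [L → . ; L E] — shift-reduce conflict.
I8 contains reduce item [E → .] and shift items [E → . ( ;], [E → . / (], [E → . / id ;], [L → . /], [L → . ; L E] — shift-reduce conflict.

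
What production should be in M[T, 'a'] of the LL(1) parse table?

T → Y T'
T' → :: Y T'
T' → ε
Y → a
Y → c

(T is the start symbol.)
To find M[T, 'a'], we find productions for T where 'a' is in the predict set (PREDICT(N → α) = (FIRST(α) \ {ε}) ∪ (FOLLOW(N) if α ⇒* ε)).

Relevant sets:
  FIRST(Y) = { 'a', 'c' }

T → Y T': PREDICT = { 'a', 'c' }
  'a' is in predict set, so this production goes in M[T, 'a']

M[T, 'a'] = T → Y T'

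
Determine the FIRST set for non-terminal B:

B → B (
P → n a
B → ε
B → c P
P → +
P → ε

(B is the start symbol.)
To compute FIRST(B), examine every production with B on the left-hand side, reading each right-hand side left to right until a non-nullable symbol is reached.

From B → B (:
  - B is the symbol being defined: contributes nothing new
    B is nullable, so continue to the next symbol
  - '(' is a terminal: add '(' and stop
From B → ε:
  - ε-production, so ε ∈ FIRST(B)
From B → c P:
  - c is a terminal: add 'c' and stop

Collecting: FIRST(B) = { '(', 'c', ε }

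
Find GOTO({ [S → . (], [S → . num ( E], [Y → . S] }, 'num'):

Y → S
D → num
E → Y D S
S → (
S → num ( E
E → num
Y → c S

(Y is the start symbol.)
GOTO(I, 'num') = CLOSURE({ [A → αX.β] : [A → α.Xβ] ∈ I, X = 'num' })

Items with dot before 'num', with the dot advanced:
  [S → . num ( E] → [S → num . ( E]
Closure adds nothing (no advanced item has the dot before a non-terminal).

GOTO = { [S → num . ( E] }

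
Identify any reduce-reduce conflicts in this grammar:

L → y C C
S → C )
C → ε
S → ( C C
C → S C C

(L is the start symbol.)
No reduce-reduce conflicts

A reduce-reduce conflict occurs when an LR(0) state has two complete items [A → α .] and [B → β .] — both call for a reduction, and with no lookahead the parser cannot choose between them.

Augment with L' → L and build the canonical LR(0) collection (I0 = CLOSURE({[L' → . L]}), then GOTO on every symbol after a dot until no new states appear). It has 12 states:
  I0: { [L → . y C C], [L' → . L] }  — shift
  I1: { [L' → L .] }  — accept
  I2: { [C → . S C C], [C → .], [L → y . C C], [S → . ( C C], [S → . C )] }  — shift, reduce
  I3: { [C → . S C C], [C → .], [S → ( . C C], [S → . ( C C], [S → . C )] }  — shift, reduce
  I4: { [C → . S C C], [C → .], [L → y C . C], [S → . ( C C], [S → . C )], [S → C . )] }  — shift, reduce
  I5: { [C → . S C C], [C → .], [C → S . C C], [S → . ( C C], [S → . C )] }  — shift, reduce
  I6: { [C → . S C C], [C → .], [C → S C . C], [S → . ( C C], [S → . C )], [S → C . )] }  — shift, reduce
  I7: { [S → C ) .] }  — reduce
  I8: { [C → S C C .], [S → C . )] }  — shift, reduce
  I9: { [L → y C C .], [S → C . )] }  — shift, reduce
  I10: { [C → . S C C], [C → .], [S → ( C . C], [S → . ( C C], [S → . C )], [S → C . )] }  — shift, reduce
  I11: { [S → ( C C .], [S → C . )] }  — shift, reduce

No state contains more than one complete item.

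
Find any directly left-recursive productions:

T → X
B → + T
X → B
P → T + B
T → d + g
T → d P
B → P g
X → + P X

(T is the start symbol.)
Direct left recursion occurs when N → N α for some non-terminal N (the right-hand side begins with the left-hand side itself).

T → X: starts with X
B → + T: starts with '+'
X → B: starts with B
P → T + B: starts with T
T → d + g: starts with d
T → d P: starts with d
B → P g: starts with P
X → + P X: starts with '+'

No direct left recursion found.

Answer: No direct left recursion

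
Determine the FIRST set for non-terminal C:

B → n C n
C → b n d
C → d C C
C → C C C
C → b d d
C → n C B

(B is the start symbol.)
To compute FIRST(C), examine every production with C on the left-hand side, reading each right-hand side left to right until a non-nullable symbol is reached.

From C → b n d:
  - b is a terminal: add 'b' and stop
From C → d C C:
  - d is a terminal: add 'd' and stop
From C → C C C:
  - C is the symbol being defined: contributes nothing new
    C is not nullable, so stop
From C → b d d:
  - b is a terminal: add 'b' and stop
From C → n C B:
  - n is a terminal: add 'n' and stop

Collecting: FIRST(C) = { 'b', 'd', 'n' }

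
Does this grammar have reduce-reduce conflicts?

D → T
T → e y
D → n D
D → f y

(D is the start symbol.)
Augment with D' → D and build the canonical LR(0) collection (I0 = CLOSURE({[D' → . D]}), then GOTO on every symbol after a dot until no new states appear). It has 9 states:
  I0: { [D → . T], [D → . f y], [D → . n D], [D' → . D], [T → . e y] }  — shift
  I1: { [D' → D .] }  — accept
  I2: { [D → T .] }  — reduce
  I3: { [T → e . y] }  — shift
  I4: { [D → f . y] }  — shift
  I5: { [D → . T], [D → . f y], [D → . n D], [D → n . D], [T → . e y] }  — shift
  I6: { [D → n D .] }  — reduce
  I7: { [D → f y .] }  — reduce
  I8: { [T → e y .] }  — reduce

No state contains more than one complete item.

Answer: No reduce-reduce conflicts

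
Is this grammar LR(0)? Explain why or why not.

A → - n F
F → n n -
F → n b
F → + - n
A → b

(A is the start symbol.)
Yes, the grammar is LR(0)

A grammar is LR(0) if no state in the canonical LR(0) collection has:
  - both a shift item (dot before a terminal) and a complete item (shift-reduce conflict), or
  - two or more complete items (reduce-reduce conflict; the accept item [A' → A .] counts as a complete item here).

Augment with A' → A and build the canonical LR(0) collection (I0 = CLOSURE({[A' → . A]}), then GOTO on every symbol after a dot until no new states appear). It has 13 states:
  I0: { [A → . - n F], [A → . b], [A' → . A] }  — shift
  I1: { [A → - . n F] }  — shift
  I2: { [A' → A .] }  — accept
  I3: { [A → b .] }  — reduce
  I4: { [A → - n . F], [F → . + - n], [F → . n b], [F → . n n -] }  — shift
  I5: { [F → + . - n] }  — shift
  I6: { [A → - n F .] }  — reduce
  I7: { [F → n . b], [F → n . n -] }  — shift
  I8: { [F → n b .] }  — reduce
  I9: { [F → n n . -] }  — shift
  I10: { [F → n n - .] }  — reduce
  I11: { [F → + - . n] }  — shift
  I12: { [F → + - n .] }  — reduce

Every state is either a pure shift/goto state or contains exactly one complete item and nothing to shift — no conflicts. The grammar is LR(0).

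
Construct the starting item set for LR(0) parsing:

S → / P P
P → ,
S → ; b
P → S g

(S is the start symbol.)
First, augment the grammar with S' → S
I₀ = CLOSURE({ [S' → . S] }):
  [S' → . S] has the dot before S: add [S → . / P P], [S → . ; b]
No further items can be added.

I₀ = { [S → . / P P], [S → . ; b], [S' → . S] }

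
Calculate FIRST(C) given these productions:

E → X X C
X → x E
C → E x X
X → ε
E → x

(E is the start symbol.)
FIRST sets of the other non-terminals involved (by the same procedure, iterated to a fixed point):
  FIRST(E) = { 'x' }

From C → E x X:
  - E is a non-terminal: add FIRST(E) \ {ε} = { 'x' }
    E is not nullable, so stop

Collecting: FIRST(C) = { 'x' }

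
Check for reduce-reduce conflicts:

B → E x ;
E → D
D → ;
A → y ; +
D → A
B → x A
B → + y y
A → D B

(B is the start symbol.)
Yes — I11: [B → x A .] vs [D → A .]

Augment with B' → B and build the canonical LR(0) collection (I0 = CLOSURE({[B' → . B]}), then GOTO on every symbol after a dot until no new states appear). It has 18 states:
  I0: { [A → . D B], [A → . y ; +], [B → . + y y], [B → . E x ;], [B → . x A], [B' → . B], [D → . ;], [D → . A], [E → . D] }  — shift
  I1: { [B → + . y y] }  — shift
  I2: { [D → ; .] }  — reduce
  I3: { [D → A .] }  — reduce
  I4: { [B' → B .] }  — accept
  I5: { [A → . D B], [A → . y ; +], [A → D . B], [B → . + y y], [B → . E x ;], [B → . x A], [D → . ;], [D → . A], [E → . D], [E → D .] }  — shift, reduce
  I6: { [B → E . x ;] }  — shift
  I7: { [A → . D B], [A → . y ; +], [B → x . A], [D → . ;], [D → . A] }  — shift
  I8: { [A → y . ; +] }  — shift
  I9: { [A → y ; . +] }  — shift
  I10: { [A → y ; + .] }  — reduce
  I11: { [B → x A .], [D → A .] }  — 2 reduces
  I12: { [A → . D B], [A → . y ; +], [A → D . B], [B → . + y y], [B → . E x ;], [B → . x A], [D → . ;], [D → . A], [E → . D] }  — shift
  I13: { [A → D B .] }  — reduce
  I14: { [B → E x . ;] }  — shift
  I15: { [B → E x ; .] }  — reduce
  I16: { [B → + y . y] }  — shift
  I17: { [B → + y y .] }  — reduce

I11 contains complete items [B → x A .], [D → A .] — reduce-reduce conflict.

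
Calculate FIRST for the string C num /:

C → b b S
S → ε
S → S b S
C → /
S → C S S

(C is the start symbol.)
FIRST sets of the non-terminals involved (from the grammar, by fixed-point iteration):
  FIRST(C) = { '/', 'b' }

To compute FIRST(C num /), process the symbols left to right:
Symbol C is a non-terminal. Add FIRST(C) \ {ε} = { '/', 'b' }
C is not nullable (ε ∉ FIRST(C)), so stop here.
FIRST(C num /) = { '/', 'b' }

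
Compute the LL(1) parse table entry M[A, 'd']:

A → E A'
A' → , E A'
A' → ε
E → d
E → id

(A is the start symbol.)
To find M[A, 'd'], we find productions for A where 'd' is in the predict set (PREDICT(N → α) = (FIRST(α) \ {ε}) ∪ (FOLLOW(N) if α ⇒* ε)).

Relevant sets:
  FIRST(E) = { 'd', 'id' }

A → E A': PREDICT = { 'd', 'id' }
  'd' is in predict set, so this production goes in M[A, 'd']

M[A, 'd'] = A → E A'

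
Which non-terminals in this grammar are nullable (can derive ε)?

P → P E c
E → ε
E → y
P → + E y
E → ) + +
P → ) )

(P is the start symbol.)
{ 'E' }

A non-terminal is nullable if it can derive ε (the empty string): either it has an ε-production, or it has a production whose right-hand side consists entirely of nullable non-terminals.

ε-productions: E → ε
So E is immediately nullable.
No further non-terminal can be added: every production for the remaining non-terminals contains a terminal or a non-nullable non-terminal.
Nullable = { 'E' }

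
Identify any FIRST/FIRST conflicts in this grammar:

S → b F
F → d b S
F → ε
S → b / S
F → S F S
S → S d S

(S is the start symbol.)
Yes. S → b F / S → b '/' S on { 'b' }; S → b F / S → S d S on { 'b' }; S → b '/' S / S → S d S on { 'b' }

A FIRST/FIRST conflict occurs when two productions N → α and N → β for the same non-terminal have FIRST(α) ∩ FIRST(β) ≠ ∅ (with ε ∈ FIRST of a nullable right-hand side, so two nullable alternatives also conflict).

FIRST sets of the non-terminals at (or reachable through a nullable prefix from) the front of some alternative:
  FIRST(S) = { 'b' }

Productions for S:
  S → b F: FIRST = { 'b' }
  S → b / S: FIRST = { 'b' }
  S → S d S: FIRST = { 'b' }
Productions for F:
  F → d b S: FIRST = { 'd' }
  F → ε: FIRST = { ε }
  F → S F S: FIRST = { 'b' }

Conflict for S: S → b F and S → b / S
  Overlap: { 'b' }
Conflict for S: S → b F and S → S d S
  Overlap: { 'b' }
Conflict for S: S → b / S and S → S d S
  Overlap: { 'b' }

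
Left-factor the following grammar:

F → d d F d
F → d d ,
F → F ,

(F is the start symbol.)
F → d d F'
F' → F d
F' → ,
F → F ,

Left-factoring transforms A → αβ₁ | αβ₂ into A → αA' and A' → β₁ | β₂
(α is the longest common prefix among the alternatives). Repeat until
no nonterminal has two alternatives with a common prefix.

Round 1: F has alternatives sharing prefix 'd d'. Introduce F': F → d d F'
  Add: F' → F d
  Add: F' → ,

No remaining common prefixes — done.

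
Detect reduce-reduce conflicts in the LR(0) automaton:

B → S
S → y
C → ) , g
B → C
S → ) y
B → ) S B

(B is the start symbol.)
Yes — I9: [S → ) y .] vs [S → y .]

Augment with B' → B and build the canonical LR(0) collection (I0 = CLOSURE({[B' → . B]}), then GOTO on every symbol after a dot until no new states appear). It has 13 states:
  I0: { [B → . ) S B], [B → . C], [B → . S], [B' → . B], [C → . ) , g], [S → . ) y], [S → . y] }  — shift
  I1: { [B → ) . S B], [C → ) . , g], [S → ) . y], [S → . ) y], [S → . y] }  — shift
  I2: { [B' → B .] }  — accept
  I3: { [B → C .] }  — reduce
  I4: { [B → S .] }  — reduce
  I5: { [S → y .] }  — reduce
  I6: { [S → ) . y] }  — shift
  I7: { [C → ) , . g] }  — shift
  I8: { [B → ) S . B], [B → . ) S B], [B → . C], [B → . S], [C → . ) , g], [S → . ) y], [S → . y] }  — shift
  I9: { [S → ) y .], [S → y .] }  — 2 reduces
  I10: { [B → ) S B .] }  — reduce
  I11: { [C → ) , g .] }  — reduce
  I12: { [S → ) y .] }  — reduce

I9 contains complete items [S → ) y .], [S → y .] — reduce-reduce conflict.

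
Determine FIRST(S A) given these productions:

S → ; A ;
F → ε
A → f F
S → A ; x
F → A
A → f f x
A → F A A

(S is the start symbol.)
FIRST sets of the non-terminals involved (from the grammar, by fixed-point iteration):
  FIRST(S) = { ';', 'f' }

To compute FIRST(S A), process the symbols left to right:
Symbol S is a non-terminal. Add FIRST(S) \ {ε} = { ';', 'f' }
S is not nullable (ε ∉ FIRST(S)), so stop here.
FIRST(S A) = { ';', 'f' }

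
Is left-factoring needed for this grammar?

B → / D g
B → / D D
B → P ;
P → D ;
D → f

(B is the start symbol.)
Left-factoring is needed when two productions for the same non-terminal
share a common prefix on the right-hand side.

Productions for B:
  B → / D g
  B → / D D
  B → P ;

Found common prefix '/ D' in productions for B

Answer: Yes, B has productions with common prefix '/ D'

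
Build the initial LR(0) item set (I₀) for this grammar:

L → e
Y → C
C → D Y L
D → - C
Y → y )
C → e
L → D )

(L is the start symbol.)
First, augment the grammar with L' → L
I₀ = CLOSURE({ [L' → . L] }):
  [L' → . L] has the dot before L: add [L → . e], [L → . D )]
  [L → . D )] has the dot before D: add [D → . - C]
No further items can be added.

I₀ = { [D → . - C], [L → . D )], [L → . e], [L' → . L] }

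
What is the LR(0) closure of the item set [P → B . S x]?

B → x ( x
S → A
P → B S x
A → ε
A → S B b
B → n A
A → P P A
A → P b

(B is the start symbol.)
{ [A → . P P A], [A → . P b], [A → . S B b], [A → .], [B → . n A], [B → . x ( x], [P → . B S x], [P → B . S x], [S → . A] }

Start with: [P → B . S x]
  [P → B . S x] has the dot before S: add [S → . A]
  [S → . A] has the dot before A: add [A → .], [A → . S B b], [A → . P P A], [A → . P b]
  [A → . P P A] has the dot before P: add [P → . B S x]
  [P → . B S x] has the dot before B: add [B → . x ( x], [B → . n A]
No further items can be added.

CLOSURE = { [A → . P P A], [A → . P b], [A → . S B b], [A → .], [B → . n A], [B → . x ( x], [P → . B S x], [P → B . S x], [S → . A] }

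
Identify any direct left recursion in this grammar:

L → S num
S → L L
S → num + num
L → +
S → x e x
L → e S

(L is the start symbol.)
Direct left recursion occurs when N → N α for some non-terminal N (the right-hand side begins with the left-hand side itself).

L → S num: starts with S
S → L L: starts with L
S → num + num: starts with num
L → +: starts with '+'
S → x e x: starts with x
L → e S: starts with e

No direct left recursion found.

Answer: No direct left recursion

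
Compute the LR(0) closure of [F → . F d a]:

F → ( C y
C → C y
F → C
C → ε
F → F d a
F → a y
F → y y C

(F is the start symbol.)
{ [C → . C y], [C → .], [F → . ( C y], [F → . C], [F → . F d a], [F → . a y], [F → . y y C] }

Start with: [F → . F d a]
  [F → . F d a] has the dot before F: add [F → . ( C y], [F → . C], [F → . a y], [F → . y y C]
  [F → . C] has the dot before C: add [C → . C y], [C → .]
No further items can be added.

CLOSURE = { [C → . C y], [C → .], [F → . ( C y], [F → . C], [F → . F d a], [F → . a y], [F → . y y C] }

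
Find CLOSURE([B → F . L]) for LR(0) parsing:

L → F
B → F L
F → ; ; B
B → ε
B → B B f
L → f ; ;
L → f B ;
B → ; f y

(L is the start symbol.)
Start with: [B → F . L]
  [B → F . L] has the dot before L: add [L → . F], [L → . f ; ;], [L → . f B ;]
  [L → . F] has the dot before F: add [F → . ; ; B]
No further items can be added.

CLOSURE = { [B → F . L], [F → . ; ; B], [L → . F], [L → . f ; ;], [L → . f B ;] }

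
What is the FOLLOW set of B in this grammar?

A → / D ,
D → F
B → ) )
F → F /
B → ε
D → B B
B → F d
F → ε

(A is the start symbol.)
In D → B B: B is followed by B, add FIRST(B) \ {ε} = { ')', '/', 'd' }
  B is nullable, so also add FOLLOW(D)
In D → B B: B is at the end, add FOLLOW(D)

The FOLLOW sets referred to above (computed the same way, to a fixed point):
  FOLLOW(D) = { ',' }

Taking the union: FOLLOW(B) = { ')', ',', '/', 'd' }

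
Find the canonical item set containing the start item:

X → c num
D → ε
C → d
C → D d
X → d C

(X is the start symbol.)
{ [X → . c num], [X → . d C], [X' → . X] }

First, augment the grammar with X' → X
I₀ = CLOSURE({ [X' → . X] }):
  [X' → . X] has the dot before X: add [X → . c num], [X → . d C]
No further items can be added.

I₀ = { [X → . c num], [X → . d C], [X' → . X] }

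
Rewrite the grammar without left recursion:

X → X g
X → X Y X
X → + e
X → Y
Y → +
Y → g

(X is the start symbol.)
X → + e X'
X → Y X'
X' → g X'
X' → Y X X'
X' → ε
Y → +
Y → g

X is directly left-recursive. The standard transformation for
  A → A α₁ | ... | A α_m | β₁ | ... | β_n
is
  A  → β₁ A' | ... | β_n A'
  A' → α₁ A' | ... | α_m A' | ε

X → + e becomes X → + e X'
X → Y becomes X → Y X'
X → X g becomes X' → g X'
X → X Y X becomes X' → Y X X'
Add X' → ε

Productions for other non-terminals are unchanged:
  Y → +
  Y → g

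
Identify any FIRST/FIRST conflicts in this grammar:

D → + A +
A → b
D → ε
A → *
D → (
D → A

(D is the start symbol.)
No FIRST/FIRST conflicts.

A FIRST/FIRST conflict occurs when two productions N → α and N → β for the same non-terminal have FIRST(α) ∩ FIRST(β) ≠ ∅ (with ε ∈ FIRST of a nullable right-hand side, so two nullable alternatives also conflict).

FIRST sets of the non-terminals at (or reachable through a nullable prefix from) the front of some alternative:
  FIRST(A) = { '*', 'b' }

Productions for D:
  D → + A +: FIRST = { '+' }
  D → ε: FIRST = { ε }
  D → (: FIRST = { '(' }
  D → A: FIRST = { '*', 'b' }
Productions for A:
  A → b: FIRST = { 'b' }
  A → *: FIRST = { '*' }

All alternatives of each non-terminal have pairwise disjoint FIRST sets.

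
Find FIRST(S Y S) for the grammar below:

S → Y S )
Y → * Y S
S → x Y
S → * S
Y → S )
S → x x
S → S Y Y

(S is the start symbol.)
{ '*', 'x' }

FIRST sets of the non-terminals involved (from the grammar, by fixed-point iteration):
  FIRST(S) = { '*', 'x' }

To compute FIRST(S Y S), process the symbols left to right:
Symbol S is a non-terminal. Add FIRST(S) \ {ε} = { '*', 'x' }
S is not nullable (ε ∉ FIRST(S)), so stop here.
FIRST(S Y S) = { '*', 'x' }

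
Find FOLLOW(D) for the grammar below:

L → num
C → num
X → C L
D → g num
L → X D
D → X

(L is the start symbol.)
In L → X D: D is at the end, add FOLLOW(L)

The FOLLOW sets referred to above (computed the same way, to a fixed point):
  FOLLOW(L) = { $, 'g', 'num' }

Taking the union: FOLLOW(D) = { $, 'g', 'num' }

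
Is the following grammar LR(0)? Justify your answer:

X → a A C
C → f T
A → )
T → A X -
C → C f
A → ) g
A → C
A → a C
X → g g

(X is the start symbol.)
No. Shift-reduce conflict between [A → ) .] and [A → ) . g]

A grammar is LR(0) if no state in the canonical LR(0) collection has:
  - both a shift item (dot before a terminal) and a complete item (shift-reduce conflict), or
  - two or more complete items (reduce-reduce conflict; the accept item [X' → X .] counts as a complete item here).

Augment with X' → X and build the canonical LR(0) collection (I0 = CLOSURE({[X' → . X]}), then GOTO on every symbol after a dot until no new states appear). It has 18 states:
  I0: { [X → . a A C], [X → . g g], [X' → . X] }  — shift
  I1: { [X' → X .] }  — accept
  I2: { [A → . ) g], [A → . )], [A → . C], [A → . a C], [C → . C f], [C → . f T], [X → a . A C] }  — shift
  I3: { [X → g . g] }  — shift
  I4: { [X → g g .] }  — reduce
  I5: { [A → ) . g], [A → ) .] }  — shift, reduce
  I6: { [C → . C f], [C → . f T], [X → a A . C] }  — shift
  I7: { [A → C .], [C → C . f] }  — shift, reduce
  I8: { [A → a . C], [C → . C f], [C → . f T] }  — shift
  I9: { [A → . ) g], [A → . )], [A → . C], [A → . a C], [C → . C f], [C → . f T], [C → f . T], [T → . A X -] }  — shift
  I10: { [T → A . X -], [X → . a A C], [X → . g g] }  — shift
  I11: { [C → f T .] }  — reduce
  I12: { [T → A X . -] }  — shift
  I13: { [T → A X - .] }  — reduce
  I14: { [A → a C .], [C → C . f] }  — shift, reduce
  I15: { [C → C f .] }  — reduce
  I16: { [C → C . f], [X → a A C .] }  — shift, reduce
  I17: { [A → ) g .] }  — reduce

Conflict in state I5:
  Shift-reduce conflict between [A → ) .] and [A → ) . g]
So the grammar is NOT LR(0).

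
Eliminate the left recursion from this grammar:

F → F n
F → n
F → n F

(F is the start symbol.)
F → n F'
F → n F F'
F' → n F'
F' → ε

F is directly left-recursive. The standard transformation for
  A → A α₁ | ... | A α_m | β₁ | ... | β_n
is
  A  → β₁ A' | ... | β_n A'
  A' → α₁ A' | ... | α_m A' | ε

F → n becomes F → n F'
F → n F becomes F → n F F'
F → F n becomes F' → n F'
Add F' → ε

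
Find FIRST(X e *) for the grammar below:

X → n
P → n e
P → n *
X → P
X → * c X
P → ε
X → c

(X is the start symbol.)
{ '*', 'c', 'e', 'n' }

FIRST sets of the non-terminals involved (from the grammar, by fixed-point iteration):
  FIRST(X) = { '*', 'c', 'n', ε }

To compute FIRST(X e *), process the symbols left to right:
Symbol X is a non-terminal. Add FIRST(X) \ {ε} = { '*', 'c', 'n' }
X is nullable (ε ∈ FIRST(X)), continue to the next symbol.
Symbol e is a terminal. Add 'e' and stop.
FIRST(X e *) = { '*', 'c', 'e', 'n' }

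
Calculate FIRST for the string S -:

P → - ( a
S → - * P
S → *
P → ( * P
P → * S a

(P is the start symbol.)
FIRST sets of the non-terminals involved (from the grammar, by fixed-point iteration):
  FIRST(S) = { '*', '-' }

To compute FIRST(S -), process the symbols left to right:
Symbol S is a non-terminal. Add FIRST(S) \ {ε} = { '*', '-' }
S is not nullable (ε ∉ FIRST(S)), so stop here.
FIRST(S -) = { '*', '-' }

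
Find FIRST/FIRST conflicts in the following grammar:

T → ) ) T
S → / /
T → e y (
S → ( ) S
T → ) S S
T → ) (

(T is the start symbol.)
Yes. T → ')' ')' T / T → ')' S S on { ')' }; T → ')' ')' T / T → ')' '(' on { ')' }; T → ')' S S / T → ')' '(' on { ')' }

A FIRST/FIRST conflict occurs when two productions N → α and N → β for the same non-terminal have FIRST(α) ∩ FIRST(β) ≠ ∅ (with ε ∈ FIRST of a nullable right-hand side, so two nullable alternatives also conflict).

Productions for T:
  T → ) ) T: FIRST = { ')' }
  T → e y (: FIRST = { 'e' }
  T → ) S S: FIRST = { ')' }
  T → ) (: FIRST = { ')' }
Productions for S:
  S → / /: FIRST = { '/' }
  S → ( ) S: FIRST = { '(' }

Conflict for T: T → ) ) T and T → ) S S
  Overlap: { ')' }
Conflict for T: T → ) ) T and T → ) (
  Overlap: { ')' }
Conflict for T: T → ) S S and T → ) (
  Overlap: { ')' }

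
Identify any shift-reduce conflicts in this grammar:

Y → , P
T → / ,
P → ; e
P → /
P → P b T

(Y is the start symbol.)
A shift-reduce conflict occurs when an LR(0) state has both:
  - a complete (reduce) item [A → α .] (dot at the end), and
  - a shift item [B → β . c γ] (dot before a terminal).

Augment with Y' → Y and build the canonical LR(0) collection (I0 = CLOSURE({[Y' → . Y]}), then GOTO on every symbol after a dot until no new states appear). It has 11 states:
  I0: { [Y → . , P], [Y' → . Y] }  — shift
  I1: { [P → . /], [P → . ; e], [P → . P b T], [Y → , . P] }  — shift
  I2: { [Y' → Y .] }  — accept
  I3: { [P → / .] }  — reduce
  I4: { [P → ; . e] }  — shift
  I5: { [P → P . b T], [Y → , P .] }  — shift, reduce
  I6: { [P → P b . T], [T → . / ,] }  — shift
  I7: { [T → / . ,] }  — shift
  I8: { [P → P b T .] }  — reduce
  I9: { [T → / , .] }  — reduce
  I10: { [P → ; e .] }  — reduce

I5 contains reduce item [Y → , P .] and shift item [P → P . b T] — shift-reduce conflict.

Answer: Yes — I5: [Y → , P .] vs [P → P . b T]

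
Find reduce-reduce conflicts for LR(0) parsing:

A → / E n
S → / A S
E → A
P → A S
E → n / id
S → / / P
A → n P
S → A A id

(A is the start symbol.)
A reduce-reduce conflict occurs when an LR(0) state has two complete items [A → α .] and [B → β .] — both call for a reduction, and with no lookahead the parser cannot choose between them.

Augment with A' → A and build the canonical LR(0) collection (I0 = CLOSURE({[A' → . A]}), then GOTO on every symbol after a dot until no new states appear). It has 22 states:
  I0: { [A → . / E n], [A → . n P], [A' → . A] }  — shift
  I1: { [A → . / E n], [A → . n P], [A → / . E n], [E → . A], [E → . n / id] }  — shift
  I2: { [A' → A .] }  — accept
  I3: { [A → . / E n], [A → . n P], [A → n . P], [P → . A S] }  — shift
  I4: { [A → . / E n], [A → . n P], [P → A . S], [S → . / / P], [S → . / A S], [S → . A A id] }  — shift
  I5: { [A → n P .] }  — reduce
  I6: { [A → . / E n], [A → . n P], [A → / . E n], [E → . A], [E → . n / id], [S → / . / P], [S → / . A S] }  — shift
  I7: { [A → . / E n], [A → . n P], [S → A . A id] }  — shift
  I8: { [P → A S .] }  — reduce
  I9: { [S → A A . id] }  — shift
  I10: { [S → A A id .] }  — reduce
  I11: { [A → . / E n], [A → . n P], [A → / . E n], [E → . A], [E → . n / id], [P → . A S], [S → / / . P] }  — shift
  I12: { [A → . / E n], [A → . n P], [E → A .], [S → . / / P], [S → . / A S], [S → . A A id], [S → / A . S] }  — shift, reduce
  I13: { [A → / E . n] }  — shift
  I14: { [A → . / E n], [A → . n P], [A → n . P], [E → n . / id], [P → . A S] }  — shift
  I15: { [A → . / E n], [A → . n P], [A → / . E n], [E → . A], [E → . n / id], [E → n / . id] }  — shift
  I16: { [E → A .] }  — reduce
  I17: { [E → n / id .] }  — reduce
  I18: { [A → / E n .] }  — reduce
  I19: { [S → / A S .] }  — reduce
  I20: { [A → . / E n], [A → . n P], [E → A .], [P → A . S], [S → . / / P], [S → . / A S], [S → . A A id] }  — shift, reduce
  I21: { [S → / / P .] }  — reduce

No state contains more than one complete item.

Answer: No reduce-reduce conflicts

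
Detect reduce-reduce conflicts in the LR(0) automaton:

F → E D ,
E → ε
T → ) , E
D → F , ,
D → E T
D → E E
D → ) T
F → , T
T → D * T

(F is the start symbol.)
Yes — I12: [D → E E .] vs [E → .]; I20: [E → .] vs [T → ) , E .]

Augment with F' → F and build the canonical LR(0) collection (I0 = CLOSURE({[F' → . F]}), then GOTO on every symbol after a dot until no new states appear). It has 22 states:
  I0: { [E → .], [F → . , T], [F → . E D ,], [F' → . F] }  — shift, reduce
  I1: { [D → . ) T], [D → . E E], [D → . E T], [D → . F , ,], [E → .], [F → , . T], [F → . , T], [F → . E D ,], [T → . ) , E], [T → . D * T] }  — shift, reduce
  I2: { [D → . ) T], [D → . E E], [D → . E T], [D → . F , ,], [E → .], [F → . , T], [F → . E D ,], [F → E . D ,] }  — shift, reduce
  I3: { [F' → F .] }  — accept
  I4: { [D → ) . T], [D → . ) T], [D → . E E], [D → . E T], [D → . F , ,], [E → .], [F → . , T], [F → . E D ,], [T → . ) , E], [T → . D * T] }  — shift, reduce
  I5: { [F → E D . ,] }  — shift
  I6: { [D → . ) T], [D → . E E], [D → . E T], [D → . F , ,], [D → E . E], [D → E . T], [E → .], [F → . , T], [F → . E D ,], [F → E . D ,], [T → . ) , E], [T → . D * T] }  — shift, reduce
  I7: { [D → F . , ,] }  — shift
  I8: { [D → F , . ,] }  — shift
  I9: { [D → F , , .] }  — reduce
  I10: { [D → ) . T], [D → . ) T], [D → . E E], [D → . E T], [D → . F , ,], [E → .], [F → . , T], [F → . E D ,], [T → ) . , E], [T → . ) , E], [T → . D * T] }  — shift, reduce
  I11: { [F → E D . ,], [T → D . * T] }  — shift
  I12: { [D → . ) T], [D → . E E], [D → . E T], [D → . F , ,], [D → E . E], [D → E . T], [D → E E .], [E → .], [F → . , T], [F → . E D ,], [F → E . D ,], [T → . ) , E], [T → . D * T] }  — shift, 2 reduces
  I13: { [D → E T .] }  — reduce
  I14: { [D → . ) T], [D → . E E], [D → . E T], [D → . F , ,], [E → .], [F → . , T], [F → . E D ,], [T → . ) , E], [T → . D * T], [T → D * . T] }  — shift, reduce
  I15: { [F → E D , .] }  — reduce
  I16: { [T → D . * T] }  — shift
  I17: { [T → D * T .] }  — reduce
  I18: { [D → . ) T], [D → . E E], [D → . E T], [D → . F , ,], [E → .], [F → , . T], [F → . , T], [F → . E D ,], [T → ) , . E], [T → . ) , E], [T → . D * T] }  — shift, reduce
  I19: { [D → ) T .] }  — reduce
  I20: { [D → . ) T], [D → . E E], [D → . E T], [D → . F , ,], [D → E . E], [D → E . T], [E → .], [F → . , T], [F → . E D ,], [F → E . D ,], [T → ) , E .], [T → . ) , E], [T → . D * T] }  — shift, 2 reduces
  I21: { [F → , T .] }  — reduce

I12 contains complete items [D → E E .], [E → .] — reduce-reduce conflict.
I20 contains complete items [E → .], [T → ) , E .] — reduce-reduce conflict.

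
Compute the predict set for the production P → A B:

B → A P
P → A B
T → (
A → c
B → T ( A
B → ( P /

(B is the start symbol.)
PREDICT(P → A B) = (FIRST(RHS) \ {ε}) ∪ (FOLLOW(P) if ε ∈ FIRST(RHS), i.e. RHS ⇒* ε)
FIRST(A) = { 'c' }
FIRST(A B) = { 'c' }
ε ∉ FIRST(A B), so FOLLOW(P) is not added.
PREDICT(P → A B) = { 'c' }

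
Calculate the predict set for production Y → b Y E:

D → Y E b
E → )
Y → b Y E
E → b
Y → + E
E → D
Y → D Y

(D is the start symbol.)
{ 'b' }

PREDICT(Y → b Y E) = (FIRST(RHS) \ {ε}) ∪ (FOLLOW(Y) if ε ∈ FIRST(RHS), i.e. RHS ⇒* ε)
FIRST(b Y E) = { 'b' }
ε ∉ FIRST(b Y E), so FOLLOW(Y) is not added.
PREDICT(Y → b Y E) = { 'b' }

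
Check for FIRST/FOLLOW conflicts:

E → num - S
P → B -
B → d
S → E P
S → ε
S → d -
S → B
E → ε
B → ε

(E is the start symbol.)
Yes. B → d with FOLLOW(B) on { 'd' }; S → E P with FOLLOW(S) on { '-', 'd' }; S → d '-' with FOLLOW(S) on { 'd' }; S → B with FOLLOW(S) on { 'd' }

Nullable non-terminals: B, E, S.
FIRST sets used below: FIRST(E) = { 'num', ε }, FIRST(P) = { '-', 'd' }, FIRST(B) = { 'd', ε }

B: nullable alternative(s) B → ε; FOLLOW(B) = { $, '-', 'd' }
  B → d: FIRST \ {ε} = { 'd' } — overlaps FOLLOW(B) on { 'd' }: CONFLICT
  B → ε: FIRST \ {ε} = { } — this is the only nullable alternative, skip

E: nullable alternative(s) E → ε; FOLLOW(E) = { $, '-', 'd' }
  E → num - S: FIRST \ {ε} = { 'num' } — disjoint from FOLLOW(E)
  E → ε: FIRST \ {ε} = { } — this is the only nullable alternative, skip

S: nullable alternative(s) S → ε, S → B; FOLLOW(S) = { $, '-', 'd' }
  S → E P: FIRST \ {ε} = { '-', 'd', 'num' } — overlaps FOLLOW(S) on { '-', 'd' }: CONFLICT
  S → ε: FIRST \ {ε} = { } — disjoint from FOLLOW(S)
  S → d -: FIRST \ {ε} = { 'd' } — overlaps FOLLOW(S) on { 'd' }: CONFLICT
  S → B: FIRST \ {ε} = { 'd' } — overlaps FOLLOW(S) on { 'd' }: CONFLICT

P has no nullable alternative, so no FIRST/FOLLOW check is needed there.

So the grammar has 4 FIRST/FOLLOW conflicts (marked CONFLICT above).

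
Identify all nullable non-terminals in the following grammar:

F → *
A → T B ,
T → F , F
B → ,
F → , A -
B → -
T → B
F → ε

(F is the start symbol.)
{ 'F' }

A non-terminal is nullable if it can derive ε (the empty string): either it has an ε-production, or it has a production whose right-hand side consists entirely of nullable non-terminals.

ε-productions: F → ε
So F is immediately nullable.
No further non-terminal can be added: every production for the remaining non-terminals contains a terminal or a non-nullable non-terminal.
Nullable = { 'F' }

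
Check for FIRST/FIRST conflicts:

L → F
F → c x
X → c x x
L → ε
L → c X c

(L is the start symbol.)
Yes. L → F / L → c X c on { 'c' }

A FIRST/FIRST conflict occurs when two productions N → α and N → β for the same non-terminal have FIRST(α) ∩ FIRST(β) ≠ ∅ (with ε ∈ FIRST of a nullable right-hand side, so two nullable alternatives also conflict).

FIRST sets of the non-terminals at (or reachable through a nullable prefix from) the front of some alternative:
  FIRST(F) = { 'c' }

Productions for L:
  L → F: FIRST = { 'c' }
  L → ε: FIRST = { ε }
  L → c X c: FIRST = { 'c' }
F, X have only one production, so no FIRST/FIRST conflict is possible there.

Conflict for L: L → F and L → c X c
  Overlap: { 'c' }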